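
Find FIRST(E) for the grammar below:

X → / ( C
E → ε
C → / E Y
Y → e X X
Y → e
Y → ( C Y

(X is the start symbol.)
{ ε }

From E → ε:
  - ε-production, so ε ∈ FIRST(E)

Collecting: FIRST(E) = { ε }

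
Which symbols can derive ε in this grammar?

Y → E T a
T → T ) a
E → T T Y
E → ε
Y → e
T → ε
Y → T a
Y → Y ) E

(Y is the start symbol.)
{ 'E', 'T' }

A non-terminal is nullable if it can derive ε (the empty string): either it has an ε-production, or it has a production whose right-hand side consists entirely of nullable non-terminals.

ε-productions: E → ε, T → ε
So E, T are immediately nullable.
No further non-terminal can be added: every production for the remaining non-terminals contains a terminal or a non-nullable non-terminal.
Nullable = { 'E', 'T' }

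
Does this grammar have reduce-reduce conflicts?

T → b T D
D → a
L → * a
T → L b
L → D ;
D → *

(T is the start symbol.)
No reduce-reduce conflicts

A reduce-reduce conflict occurs when an LR(0) state has two complete items [A → α .] and [B → β .] — both call for a reduction, and with no lookahead the parser cannot choose between them.

Augment with T' → T and build the canonical LR(0) collection (I0 = CLOSURE({[T' → . T]}), then GOTO on every symbol after a dot until no new states appear). It has 13 states:
  I0: { [D → . *], [D → . a], [L → . * a], [L → . D ;], [T → . L b], [T → . b T D], [T' → . T] }  — shift
  I1: { [D → * .], [L → * . a] }  — shift, reduce
  I2: { [L → D . ;] }  — shift
  I3: { [T → L . b] }  — shift
  I4: { [T' → T .] }  — accept
  I5: { [D → a .] }  — reduce
  I6: { [D → . *], [D → . a], [L → . * a], [L → . D ;], [T → . L b], [T → . b T D], [T → b . T D] }  — shift
  I7: { [D → . *], [D → . a], [T → b T . D] }  — shift
  I8: { [D → * .] }  — reduce
  I9: { [T → b T D .] }  — reduce
  I10: { [T → L b .] }  — reduce
  I11: { [L → D ; .] }  — reduce
  I12: { [L → * a .] }  — reduce

No state contains more than one complete item.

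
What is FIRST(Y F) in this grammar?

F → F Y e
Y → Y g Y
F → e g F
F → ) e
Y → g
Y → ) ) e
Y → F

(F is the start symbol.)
{ ')', 'e', 'g' }

FIRST sets of the non-terminals involved (from the grammar, by fixed-point iteration):
  FIRST(Y) = { ')', 'e', 'g' }

To compute FIRST(Y F), process the symbols left to right:
Symbol Y is a non-terminal. Add FIRST(Y) \ {ε} = { ')', 'e', 'g' }
Y is not nullable (ε ∉ FIRST(Y)), so stop here.
FIRST(Y F) = { ')', 'e', 'g' }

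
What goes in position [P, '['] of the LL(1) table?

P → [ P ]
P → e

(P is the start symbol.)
P → [ P ]

To find M[P, '['], we find productions for P where '[' is in the predict set (PREDICT(N → α) = (FIRST(α) \ {ε}) ∪ (FOLLOW(N) if α ⇒* ε)).

P → [ P ]: PREDICT = { '[' }
  '[' is in predict set, so this production goes in M[P, '[']
P → e: PREDICT = { 'e' }

M[P, '['] = P → [ P ]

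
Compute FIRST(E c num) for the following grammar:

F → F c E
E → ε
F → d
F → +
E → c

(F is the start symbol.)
FIRST sets of the non-terminals involved (from the grammar, by fixed-point iteration):
  FIRST(E) = { 'c', ε }

To compute FIRST(E c num), process the symbols left to right:
Symbol E is a non-terminal. Add FIRST(E) \ {ε} = { 'c' }
E is nullable (ε ∈ FIRST(E)), continue to the next symbol.
Symbol c is a terminal. Add 'c' and stop.
FIRST(E c num) = { 'c' }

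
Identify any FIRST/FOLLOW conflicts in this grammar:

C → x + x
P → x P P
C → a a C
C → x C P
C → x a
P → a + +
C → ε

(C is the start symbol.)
A FIRST/FOLLOW conflict occurs when a non-terminal N has a nullable alternative N → β (β ⇒* ε) and another alternative N → α with FIRST(α) ∩ FOLLOW(N) ≠ ∅: on such a lookahead the parser cannot decide between expanding α and letting N vanish via β.

Nullable non-terminals: C.

C: nullable alternative(s) C → ε; FOLLOW(C) = { $, 'a', 'x' }
  C → x + x: FIRST \ {ε} = { 'x' } — overlaps FOLLOW(C) on { 'x' }: CONFLICT
  C → a a C: FIRST \ {ε} = { 'a' } — overlaps FOLLOW(C) on { 'a' }: CONFLICT
  C → x C P: FIRST \ {ε} = { 'x' } — overlaps FOLLOW(C) on { 'x' }: CONFLICT
  C → x a: FIRST \ {ε} = { 'x' } — overlaps FOLLOW(C) on { 'x' }: CONFLICT
  C → ε: FIRST \ {ε} = { } — this is the only nullable alternative, skip

P has no nullable alternative, so no FIRST/FOLLOW check is needed there.

So the grammar has 4 FIRST/FOLLOW conflicts (marked CONFLICT above).

Answer: Yes. C → x '+' x with FOLLOW(C) on { 'x' }; C → a a C with FOLLOW(C) on { 'a' }; C → x C P with FOLLOW(C) on { 'x' }; C → x a with FOLLOW(C) on { 'x' }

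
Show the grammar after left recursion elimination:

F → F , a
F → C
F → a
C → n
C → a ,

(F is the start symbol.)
F → C F'
F → a F'
F' → , a F'
F' → ε
C → n
C → a ,

F is directly left-recursive. The standard transformation for
  A → A α₁ | ... | A α_m | β₁ | ... | β_n
is
  A  → β₁ A' | ... | β_n A'
  A' → α₁ A' | ... | α_m A' | ε

F → C becomes F → C F'
F → a becomes F → a F'
F → F , a becomes F' → , a F'
Add F' → ε

Productions for other non-terminals are unchanged:
  C → n
  C → a ,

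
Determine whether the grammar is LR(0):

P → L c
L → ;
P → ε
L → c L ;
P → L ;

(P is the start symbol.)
Augment with P' → P and build the canonical LR(0) collection (I0 = CLOSURE({[P' → . P]}), then GOTO on every symbol after a dot until no new states appear). It has 9 states:
  I0: { [L → . ;], [L → . c L ;], [P → . L ;], [P → . L c], [P → .], [P' → . P] }  — shift, reduce
  I1: { [L → ; .] }  — reduce
  I2: { [P → L . ;], [P → L . c] }  — shift
  I3: { [P' → P .] }  — accept
  I4: { [L → . ;], [L → . c L ;], [L → c . L ;] }  — shift
  I5: { [L → c L . ;] }  — shift
  I6: { [L → c L ; .] }  — reduce
  I7: { [P → L ; .] }  — reduce
  I8: { [P → L c .] }  — reduce

Conflict in state I0:
  Shift-reduce conflict between [P → .] and [L → . ;]
So the grammar is NOT LR(0).

Answer: No. Shift-reduce conflict between [P → .] and [L → . ;]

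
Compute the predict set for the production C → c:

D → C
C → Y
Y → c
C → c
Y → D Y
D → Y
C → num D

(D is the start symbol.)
{ 'c' }

PREDICT(C → c) = (FIRST(RHS) \ {ε}) ∪ (FOLLOW(C) if ε ∈ FIRST(RHS), i.e. RHS ⇒* ε)
FIRST(c) = { 'c' }
ε ∉ FIRST(c), so FOLLOW(C) is not added.
PREDICT(C → c) = { 'c' }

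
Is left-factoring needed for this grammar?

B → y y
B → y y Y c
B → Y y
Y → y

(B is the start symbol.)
Left-factoring is needed when two productions for the same non-terminal
share a common prefix on the right-hand side.

Productions for B:
  B → y y
  B → y y Y c
  B → Y y

Found common prefix 'y y' in productions for B

Answer: Yes, B has productions with common prefix 'y y'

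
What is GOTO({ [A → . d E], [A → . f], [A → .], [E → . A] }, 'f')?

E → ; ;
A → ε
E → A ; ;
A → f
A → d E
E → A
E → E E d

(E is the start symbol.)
GOTO(I, 'f') = CLOSURE({ [A → αX.β] : [A → α.Xβ] ∈ I, X = 'f' })

Items with dot before 'f', with the dot advanced:
  [A → . f] → [A → f .]
Closure adds nothing (no advanced item has the dot before a non-terminal).

GOTO = { [A → f .] }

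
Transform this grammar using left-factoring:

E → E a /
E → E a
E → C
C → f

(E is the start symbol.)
Left-factoring transforms A → αβ₁ | αβ₂ into A → αA' and A' → β₁ | β₂
(α is the longest common prefix among the alternatives). Repeat until
no nonterminal has two alternatives with a common prefix.

Round 1: E has alternatives sharing prefix 'E a'. Introduce E': E → E a E'
  Add: E' → /
  Add: E' → ε

No remaining common prefixes — done.

Resulting grammar:
E → E a E'
E' → /
E' → ε
E → C
C → f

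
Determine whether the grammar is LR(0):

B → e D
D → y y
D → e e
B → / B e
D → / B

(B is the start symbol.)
Augment with B' → B and build the canonical LR(0) collection (I0 = CLOSURE({[B' → . B]}), then GOTO on every symbol after a dot until no new states appear). It has 13 states:
  I0: { [B → . / B e], [B → . e D], [B' → . B] }  — shift
  I1: { [B → . / B e], [B → . e D], [B → / . B e] }  — shift
  I2: { [B' → B .] }  — accept
  I3: { [B → e . D], [D → . / B], [D → . e e], [D → . y y] }  — shift
  I4: { [B → . / B e], [B → . e D], [D → / . B] }  — shift
  I5: { [B → e D .] }  — reduce
  I6: { [D → e . e] }  — shift
  I7: { [D → y . y] }  — shift
  I8: { [D → y y .] }  — reduce
  I9: { [D → e e .] }  — reduce
  I10: { [D → / B .] }  — reduce
  I11: { [B → / B . e] }  — shift
  I12: { [B → / B e .] }  — reduce

Every state is either a pure shift/goto state or contains exactly one complete item and nothing to shift — no conflicts. The grammar is LR(0).

Answer: Yes, the grammar is LR(0)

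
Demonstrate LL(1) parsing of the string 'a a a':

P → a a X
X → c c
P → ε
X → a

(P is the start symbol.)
LL(1) parsing maintains a stack (initially the start symbol over $) and the input. At each step: if the stack top is a terminal, match it against the current input token; if it is a non-terminal N, replace it with the RHS of M[N, lookahead] (the unique production whose predict set contains the lookahead).

Stack is shown with the top on the left.

Stack    Input    Action
------------------------
P $      a a a $  output P → a a X
a a X $  a a a $  match 'a'
a X $    a a $    match 'a'
X $      a $      output X → a
a $      a $      match 'a'
$        $        accept

The string is accepted.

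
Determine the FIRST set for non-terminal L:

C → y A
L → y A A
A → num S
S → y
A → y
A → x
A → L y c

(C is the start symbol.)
To compute FIRST(L), examine every production with L on the left-hand side, reading each right-hand side left to right until a non-nullable symbol is reached.

From L → y A A:
  - y is a terminal: add 'y' and stop

Collecting: FIRST(L) = { 'y' }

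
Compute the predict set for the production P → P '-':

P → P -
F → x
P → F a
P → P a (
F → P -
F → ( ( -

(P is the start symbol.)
PREDICT(P → P '-') = (FIRST(RHS) \ {ε}) ∪ (FOLLOW(P) if ε ∈ FIRST(RHS), i.e. RHS ⇒* ε)
FIRST(P) = { '(', 'x' }
FIRST(P '-') = { '(', 'x' }
ε ∉ FIRST(P '-'), so FOLLOW(P) is not added.
PREDICT(P → P '-') = { '(', 'x' }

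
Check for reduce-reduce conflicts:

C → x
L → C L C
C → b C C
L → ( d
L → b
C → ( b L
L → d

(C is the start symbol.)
No reduce-reduce conflicts

A reduce-reduce conflict occurs when an LR(0) state has two complete items [A → α .] and [B → β .] — both call for a reduction, and with no lookahead the parser cannot choose between them.

Augment with C' → C and build the canonical LR(0) collection (I0 = CLOSURE({[C' → . C]}), then GOTO on every symbol after a dot until no new states appear). It has 16 states:
  I0: { [C → . ( b L], [C → . b C C], [C → . x], [C' → . C] }  — shift
  I1: { [C → ( . b L] }  — shift
  I2: { [C' → C .] }  — accept
  I3: { [C → . ( b L], [C → . b C C], [C → . x], [C → b . C C] }  — shift
  I4: { [C → x .] }  — reduce
  I5: { [C → . ( b L], [C → . b C C], [C → . x], [C → b C . C] }  — shift
  I6: { [C → b C C .] }  — reduce
  I7: { [C → ( b . L], [C → . ( b L], [C → . b C C], [C → . x], [L → . ( d], [L → . C L C], [L → . b], [L → . d] }  — shift
  I8: { [C → ( . b L], [L → ( . d] }  — shift
  I9: { [C → . ( b L], [C → . b C C], [C → . x], [L → . ( d], [L → . C L C], [L → . b], [L → . d], [L → C . L C] }  — shift
  I10: { [C → ( b L .] }  — reduce
  I11: { [C → . ( b L], [C → . b C C], [C → . x], [C → b . C C], [L → b .] }  — shift, reduce
  I12: { [L → d .] }  — reduce
  I13: { [C → . ( b L], [C → . b C C], [C → . x], [L → C L . C] }  — shift
  I14: { [L → C L C .] }  — reduce
  I15: { [L → ( d .] }  — reduce

No state contains more than one complete item.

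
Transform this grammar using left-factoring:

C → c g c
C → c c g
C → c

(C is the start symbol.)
Left-factoring transforms A → αβ₁ | αβ₂ into A → αA' and A' → β₁ | β₂
(α is the longest common prefix among the alternatives). Repeat until
no nonterminal has two alternatives with a common prefix.

Round 1: C has alternatives sharing prefix 'c'. Introduce C': C → c C'
  Add: C' → g c
  Add: C' → c g
  Add: C' → ε

No remaining common prefixes — done.

Resulting grammar:
C → c C'
C' → g c
C' → c g
C' → ε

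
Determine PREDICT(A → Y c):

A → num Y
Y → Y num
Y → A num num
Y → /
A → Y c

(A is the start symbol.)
{ '/', 'num' }

PREDICT(A → Y c) = (FIRST(RHS) \ {ε}) ∪ (FOLLOW(A) if ε ∈ FIRST(RHS), i.e. RHS ⇒* ε)
FIRST(Y) = { '/', 'num' }
FIRST(Y c) = { '/', 'num' }
ε ∉ FIRST(Y c), so FOLLOW(A) is not added.
PREDICT(A → Y c) = { '/', 'num' }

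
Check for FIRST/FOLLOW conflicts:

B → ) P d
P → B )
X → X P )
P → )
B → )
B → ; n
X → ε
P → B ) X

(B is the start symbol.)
A FIRST/FOLLOW conflict occurs when a non-terminal N has a nullable alternative N → β (β ⇒* ε) and another alternative N → α with FIRST(α) ∩ FOLLOW(N) ≠ ∅: on such a lookahead the parser cannot decide between expanding α and letting N vanish via β.

Nullable non-terminals: X.
FIRST sets used below: FIRST(X) = { ')', ';', ε }, FIRST(P) = { ')', ';' }

X: nullable alternative(s) X → ε; FOLLOW(X) = { ')', ';', 'd' }
  X → X P ): FIRST \ {ε} = { ')', ';' } — overlaps FOLLOW(X) on { ')', ';' }: CONFLICT
  X → ε: FIRST \ {ε} = { } — this is the only nullable alternative, skip

B, P have no nullable alternative, so no FIRST/FOLLOW check is needed there.

So the grammar has 1 FIRST/FOLLOW conflict (marked CONFLICT above).

Answer: Yes. X → X P ')' with FOLLOW(X) on { ')', ';' }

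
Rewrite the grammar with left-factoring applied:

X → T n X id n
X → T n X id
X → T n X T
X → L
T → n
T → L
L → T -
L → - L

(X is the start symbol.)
Left-factoring transforms A → αβ₁ | αβ₂ into A → αA' and A' → β₁ | β₂
(α is the longest common prefix among the alternatives). Repeat until
no nonterminal has two alternatives with a common prefix.

Round 1: X has alternatives sharing prefix 'T n X'. Introduce X': X → T n X X'
  Add: X' → id n
  Add: X' → id
  Add: X' → T

Round 2: X' has alternatives sharing prefix 'id'. Introduce X'': X' → id X''
  Add: X'' → n
  Add: X'' → ε

No remaining common prefixes — done.

Resulting grammar:
X → T n X X'
X' → id X''
X'' → n
X'' → ε
X' → T
X → L
T → n
T → L
L → T -
L → - L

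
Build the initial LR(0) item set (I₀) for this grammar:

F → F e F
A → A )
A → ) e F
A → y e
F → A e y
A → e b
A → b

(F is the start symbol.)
{ [A → . ) e F], [A → . A )], [A → . b], [A → . e b], [A → . y e], [F → . A e y], [F → . F e F], [F' → . F] }

First, augment the grammar with F' → F
I₀ = CLOSURE({ [F' → . F] }):
  [F' → . F] has the dot before F: add [F → . F e F], [F → . A e y]
  [F → . A e y] has the dot before A: add [A → . A )], [A → . ) e F], [A → . y e], [A → . e b], [A → . b]
No further items can be added.

I₀ = { [A → . ) e F], [A → . A )], [A → . b], [A → . e b], [A → . y e], [F → . A e y], [F → . F e F], [F' → . F] }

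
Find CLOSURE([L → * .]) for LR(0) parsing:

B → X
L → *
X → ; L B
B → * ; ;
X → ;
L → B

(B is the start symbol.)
To compute CLOSURE, for each item [A → α.Bβ] where B is a non-terminal, add [B → .γ] for all productions B → γ; repeat for the newly added items until nothing changes.

Start with: [L → * .]
The dot is at the end, so nothing is added.

CLOSURE = { [L → * .] }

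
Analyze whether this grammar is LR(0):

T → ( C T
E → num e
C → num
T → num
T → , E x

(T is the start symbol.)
A grammar is LR(0) if no state in the canonical LR(0) collection has:
  - both a shift item (dot before a terminal) and a complete item (shift-reduce conflict), or
  - two or more complete items (reduce-reduce conflict; the accept item [T' → T .] counts as a complete item here).

Augment with T' → T and build the canonical LR(0) collection (I0 = CLOSURE({[T' → . T]}), then GOTO on every symbol after a dot until no new states appear). It has 12 states:
  I0: { [T → . ( C T], [T → . , E x], [T → . num], [T' → . T] }  — shift
  I1: { [C → . num], [T → ( . C T] }  — shift
  I2: { [E → . num e], [T → , . E x] }  — shift
  I3: { [T' → T .] }  — accept
  I4: { [T → num .] }  — reduce
  I5: { [T → , E . x] }  — shift
  I6: { [E → num . e] }  — shift
  I7: { [E → num e .] }  — reduce
  I8: { [T → , E x .] }  — reduce
  I9: { [T → ( C . T], [T → . ( C T], [T → . , E x], [T → . num] }  — shift
  I10: { [C → num .] }  — reduce
  I11: { [T → ( C T .] }  — reduce

Every state is either a pure shift/goto state or contains exactly one complete item and nothing to shift — no conflicts. The grammar is LR(0).

Answer: Yes, the grammar is LR(0)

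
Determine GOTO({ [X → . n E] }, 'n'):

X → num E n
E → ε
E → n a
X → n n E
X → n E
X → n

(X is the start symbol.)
{ [E → . n a], [E → .], [X → n . E] }

GOTO(I, 'n') = CLOSURE({ [A → αX.β] : [A → α.Xβ] ∈ I, X = 'n' })

Items with dot before 'n', with the dot advanced:
  [X → . n E] → [X → n . E]
Closure of the advanced items:
  [X → n . E] has the dot before E: add [E → .], [E → . n a]

GOTO = { [E → . n a], [E → .], [X → n . E] }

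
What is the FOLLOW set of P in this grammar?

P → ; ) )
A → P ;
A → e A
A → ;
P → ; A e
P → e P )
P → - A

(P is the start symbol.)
{ $, ')', ';' }

To compute FOLLOW(P), find every occurrence of P on a right-hand side N → α P β: add FIRST(β) \ {ε}, and if β is empty or nullable also add FOLLOW(N). Iterate to a fixed point.

P is the start symbol, so $ ∈ FOLLOW(P).
In A → P ;: P is followed by ';', add FIRST(';') \ {ε} = { ';' }
In P → e P ): P is followed by ')', add FIRST(')') \ {ε} = { ')' }

Taking the union: FOLLOW(P) = { $, ')', ';' }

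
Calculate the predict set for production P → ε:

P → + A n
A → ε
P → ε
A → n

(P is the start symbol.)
{ $ }

PREDICT(P → ε) = (FIRST(RHS) \ {ε}) ∪ (FOLLOW(P) if ε ∈ FIRST(RHS), i.e. RHS ⇒* ε)
The right-hand side is ε (FIRST(ε) = { ε }), so the predict set is FOLLOW(P) = { $ }
PREDICT(P → ε) = { $ }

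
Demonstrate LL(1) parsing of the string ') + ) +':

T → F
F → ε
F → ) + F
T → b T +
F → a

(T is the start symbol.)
LL(1) parsing maintains a stack (initially the start symbol over $) and the input. At each step: if the stack top is a terminal, match it against the current input token; if it is a non-terminal N, replace it with the RHS of M[N, lookahead] (the unique production whose predict set contains the lookahead).

Stack is shown with the top on the left.

Stack    Input      Action
--------------------------
T $      ) + ) + $  output T → F
F $      ) + ) + $  output F → ) + F
) + F $  ) + ) + $  match ')'
+ F $    + ) + $    match '+'
F $      ) + $      output F → ) + F
) + F $  ) + $      match ')'
+ F $    + $        match '+'
F $      $          output F → ε
$        $          accept

The string is accepted.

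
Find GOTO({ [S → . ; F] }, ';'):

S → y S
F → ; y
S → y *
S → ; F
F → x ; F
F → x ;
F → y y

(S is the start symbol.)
{ [F → . ; y], [F → . x ; F], [F → . x ;], [F → . y y], [S → ; . F] }

GOTO(I, ';') = CLOSURE({ [A → αX.β] : [A → α.Xβ] ∈ I, X = ';' })

Items with dot before ';', with the dot advanced:
  [S → . ; F] → [S → ; . F]
Closure of the advanced items:
  [S → ; . F] has the dot before F: add [F → . ; y], [F → . x ; F], [F → . x ;], [F → . y y]

GOTO = { [F → . ; y], [F → . x ; F], [F → . x ;], [F → . y y], [S → ; . F] }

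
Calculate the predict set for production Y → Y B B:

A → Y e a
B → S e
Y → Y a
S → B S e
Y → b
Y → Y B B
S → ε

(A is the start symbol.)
PREDICT(Y → Y B B) = (FIRST(RHS) \ {ε}) ∪ (FOLLOW(Y) if ε ∈ FIRST(RHS), i.e. RHS ⇒* ε)
FIRST(Y) = { 'b' }
FIRST(Y B B) = { 'b' }
ε ∉ FIRST(Y B B), so FOLLOW(Y) is not added.
PREDICT(Y → Y B B) = { 'b' }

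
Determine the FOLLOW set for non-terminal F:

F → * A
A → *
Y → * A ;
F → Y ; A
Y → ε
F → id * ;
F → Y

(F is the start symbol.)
To compute FOLLOW(F), find every occurrence of F on a right-hand side N → α F β: add FIRST(β) \ {ε}, and if β is empty or nullable also add FOLLOW(N). Iterate to a fixed point.

F is the start symbol, so $ ∈ FOLLOW(F).
F does not occur on any right-hand side.

Taking the union: FOLLOW(F) = { $ }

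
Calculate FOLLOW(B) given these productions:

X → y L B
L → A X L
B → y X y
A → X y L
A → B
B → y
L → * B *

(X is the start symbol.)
{ $, '*', 'y' }

To compute FOLLOW(B), find every occurrence of B on a right-hand side N → α B β: add FIRST(β) \ {ε}, and if β is empty or nullable also add FOLLOW(N). Iterate to a fixed point.

In X → y L B: B is at the end, add FOLLOW(X)
In A → B: B is at the end, add FOLLOW(A)
In L → * B *: B is followed by '*', add FIRST('*') \ {ε} = { '*' }

The FOLLOW sets referred to above (computed the same way, to a fixed point):
  FOLLOW(X) = { $, '*', 'y' }
  FOLLOW(A) = { 'y' }

Taking the union: FOLLOW(B) = { $, '*', 'y' }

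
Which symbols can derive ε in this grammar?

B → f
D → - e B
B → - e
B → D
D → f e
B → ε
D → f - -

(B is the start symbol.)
ε-productions: B → ε
So B is immediately nullable.
No further non-terminal can be added: every production for the remaining non-terminals contains a terminal or a non-nullable non-terminal.
Nullable = { 'B' }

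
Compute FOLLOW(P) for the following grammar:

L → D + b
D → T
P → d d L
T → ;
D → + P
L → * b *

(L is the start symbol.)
{ '+' }

To compute FOLLOW(P), find every occurrence of P on a right-hand side N → α P β: add FIRST(β) \ {ε}, and if β is empty or nullable also add FOLLOW(N). Iterate to a fixed point.

In D → + P: P is at the end, add FOLLOW(D)

The FOLLOW sets referred to above (computed the same way, to a fixed point):
  FOLLOW(D) = { '+' }

Taking the union: FOLLOW(P) = { '+' }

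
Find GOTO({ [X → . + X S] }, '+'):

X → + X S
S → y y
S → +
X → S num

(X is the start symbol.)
{ [S → . +], [S → . y y], [X → + . X S], [X → . + X S], [X → . S num] }

GOTO(I, '+') = CLOSURE({ [A → αX.β] : [A → α.Xβ] ∈ I, X = '+' })

Items with dot before '+', with the dot advanced:
  [X → . + X S] → [X → + . X S]
Closure of the advanced items:
  [X → + . X S] has the dot before X: add [X → . + X S], [X → . S num]
  [X → . S num] has the dot before S: add [S → . y y], [S → . +]

GOTO = { [S → . +], [S → . y y], [X → + . X S], [X → . + X S], [X → . S num] }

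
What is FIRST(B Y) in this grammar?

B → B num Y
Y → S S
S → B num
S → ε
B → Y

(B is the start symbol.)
{ 'num', ε }

FIRST sets of the non-terminals involved (from the grammar, by fixed-point iteration):
  FIRST(B) = { 'num', ε }
  FIRST(Y) = { 'num', ε }

To compute FIRST(B Y), process the symbols left to right:
Symbol B is a non-terminal. Add FIRST(B) \ {ε} = { 'num' }
B is nullable (ε ∈ FIRST(B)), continue to the next symbol.
Symbol Y is a non-terminal. Add FIRST(Y) \ {ε} = { 'num' }
Y is nullable (ε ∈ FIRST(Y)), continue to the next symbol.
All symbols are nullable, so ε is in the result.
FIRST(B Y) = { 'num', ε }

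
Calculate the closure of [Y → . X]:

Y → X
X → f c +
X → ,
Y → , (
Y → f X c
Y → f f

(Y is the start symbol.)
Start with: [Y → . X]
  [Y → . X] has the dot before X: add [X → . f c +], [X → . ,]
No further items can be added.

CLOSURE = { [X → . ,], [X → . f c +], [Y → . X] }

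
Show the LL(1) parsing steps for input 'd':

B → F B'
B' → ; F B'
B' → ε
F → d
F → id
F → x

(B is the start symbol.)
Stack is shown with the top on the left.

Stack   Input  Action
---------------------
B $     d $    output B → F B'
F B' $  d $    output F → d
d B' $  d $    match 'd'
B' $    $      output B' → ε
$       $      accept

The string is accepted.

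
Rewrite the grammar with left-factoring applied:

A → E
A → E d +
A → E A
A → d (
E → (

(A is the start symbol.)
A → E A'
A' → ε
A' → d +
A' → A
A → d (
E → (

Left-factoring transforms A → αβ₁ | αβ₂ into A → αA' and A' → β₁ | β₂
(α is the longest common prefix among the alternatives). Repeat until
no nonterminal has two alternatives with a common prefix.

Round 1: A has alternatives sharing prefix 'E'. Introduce A': A → E A'
  Add: A' → ε
  Add: A' → d +
  Add: A' → A

No remaining common prefixes — done.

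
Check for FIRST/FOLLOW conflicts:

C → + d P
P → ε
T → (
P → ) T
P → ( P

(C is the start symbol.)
No FIRST/FOLLOW conflicts.

Nullable non-terminals: P.

P: nullable alternative(s) P → ε; FOLLOW(P) = { $ }
  P → ε: FIRST \ {ε} = { } — this is the only nullable alternative, skip
  P → ) T: FIRST \ {ε} = { ')' } — disjoint from FOLLOW(P)
  P → ( P: FIRST \ {ε} = { '(' } — disjoint from FOLLOW(P)

C, T have no nullable alternative, so no FIRST/FOLLOW check is needed there.

No FIRST/FOLLOW conflicts found.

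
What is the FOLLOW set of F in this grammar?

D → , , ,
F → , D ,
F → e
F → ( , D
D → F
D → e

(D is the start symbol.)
{ $, ',' }

To compute FOLLOW(F), find every occurrence of F on a right-hand side N → α F β: add FIRST(β) \ {ε}, and if β is empty or nullable also add FOLLOW(N). Iterate to a fixed point.

In D → F: F is at the end, add FOLLOW(D)

The FOLLOW sets referred to above (computed the same way, to a fixed point):
  FOLLOW(D) = { $, ',' }

Taking the union: FOLLOW(F) = { $, ',' }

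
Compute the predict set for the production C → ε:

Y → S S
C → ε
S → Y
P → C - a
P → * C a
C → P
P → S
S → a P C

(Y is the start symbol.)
{ $, '*', '-', 'a' }

PREDICT(C → ε) = (FIRST(RHS) \ {ε}) ∪ (FOLLOW(C) if ε ∈ FIRST(RHS), i.e. RHS ⇒* ε)
The right-hand side is ε (FIRST(ε) = { ε }), so the predict set is FOLLOW(C) = { $, '*', '-', 'a' }
PREDICT(C → ε) = { $, '*', '-', 'a' }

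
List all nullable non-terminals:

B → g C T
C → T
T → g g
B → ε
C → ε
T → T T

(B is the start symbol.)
A non-terminal is nullable if it can derive ε (the empty string): either it has an ε-production, or it has a production whose right-hand side consists entirely of nullable non-terminals.

ε-productions: B → ε, C → ε
So B, C are immediately nullable.
No further non-terminal can be added: every production for the remaining non-terminals contains a terminal or a non-nullable non-terminal.
Nullable = { 'B', 'C' }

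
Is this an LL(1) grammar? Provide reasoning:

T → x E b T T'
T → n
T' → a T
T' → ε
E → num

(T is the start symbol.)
No. Predict set conflict for T': { 'a' }

Relevant sets:
  FOLLOW(T') = { $, 'a' }

For T:
  PREDICT(T → x E b T T') = { 'x' }
  PREDICT(T → n) = { 'n' }
For T':
  PREDICT(T' → a T) = { 'a' }
  PREDICT(T' → ε) = { $, 'a' }
E has a single production, so nothing to check there.

Conflict found: Predict set conflict for T': { 'a' }
The grammar is NOT LL(1).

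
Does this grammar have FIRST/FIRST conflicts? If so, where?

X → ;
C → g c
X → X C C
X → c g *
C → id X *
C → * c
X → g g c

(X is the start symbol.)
Yes. X → ';' / X → X C C on { ';' }; X → X C C / X → c g '*' on { 'c' }; X → X C C / X → g g c on { 'g' }

A FIRST/FIRST conflict occurs when two productions N → α and N → β for the same non-terminal have FIRST(α) ∩ FIRST(β) ≠ ∅ (with ε ∈ FIRST of a nullable right-hand side, so two nullable alternatives also conflict).

FIRST sets of the non-terminals at (or reachable through a nullable prefix from) the front of some alternative:
  FIRST(X) = { ';', 'c', 'g' }

Productions for X:
  X → ;: FIRST = { ';' }
  X → X C C: FIRST = { ';', 'c', 'g' }
  X → c g *: FIRST = { 'c' }
  X → g g c: FIRST = { 'g' }
Productions for C:
  C → g c: FIRST = { 'g' }
  C → id X *: FIRST = { 'id' }
  C → * c: FIRST = { '*' }

Conflict for X: X → ; and X → X C C
  Overlap: { ';' }
Conflict for X: X → X C C and X → c g *
  Overlap: { 'c' }
Conflict for X: X → X C C and X → g g c
  Overlap: { 'g' }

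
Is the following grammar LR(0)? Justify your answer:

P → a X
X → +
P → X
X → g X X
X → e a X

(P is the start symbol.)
Yes, the grammar is LR(0)

Augment with P' → P and build the canonical LR(0) collection (I0 = CLOSURE({[P' → . P]}), then GOTO on every symbol after a dot until no new states appear). It has 12 states:
  I0: { [P → . X], [P → . a X], [P' → . P], [X → . +], [X → . e a X], [X → . g X X] }  — shift
  I1: { [X → + .] }  — reduce
  I2: { [P' → P .] }  — accept
  I3: { [P → X .] }  — reduce
  I4: { [P → a . X], [X → . +], [X → . e a X], [X → . g X X] }  — shift
  I5: { [X → e . a X] }  — shift
  I6: { [X → . +], [X → . e a X], [X → . g X X], [X → g . X X] }  — shift
  I7: { [X → . +], [X → . e a X], [X → . g X X], [X → g X . X] }  — shift
  I8: { [X → g X X .] }  — reduce
  I9: { [X → . +], [X → . e a X], [X → . g X X], [X → e a . X] }  — shift
  I10: { [X → e a X .] }  — reduce
  I11: { [P → a X .] }  — reduce

Every state is either a pure shift/goto state or contains exactly one complete item and nothing to shift — no conflicts. The grammar is LR(0).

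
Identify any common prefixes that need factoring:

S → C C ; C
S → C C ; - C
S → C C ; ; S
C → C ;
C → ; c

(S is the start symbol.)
Left-factoring is needed when two productions for the same non-terminal
share a common prefix on the right-hand side.

Productions for S:
  S → C C ; C
  S → C C ; - C
  S → C C ; ; S
Productions for C:
  C → C ;
  C → ; c

Found common prefix 'C C ;' in productions for S

Answer: Yes, S has productions with common prefix 'C C ;'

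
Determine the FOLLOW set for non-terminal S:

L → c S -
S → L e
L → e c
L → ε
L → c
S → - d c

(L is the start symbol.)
To compute FOLLOW(S), find every occurrence of S on a right-hand side N → α S β: add FIRST(β) \ {ε}, and if β is empty or nullable also add FOLLOW(N). Iterate to a fixed point.

In L → c S -: S is followed by '-', add FIRST('-') \ {ε} = { '-' }

Taking the union: FOLLOW(S) = { '-' }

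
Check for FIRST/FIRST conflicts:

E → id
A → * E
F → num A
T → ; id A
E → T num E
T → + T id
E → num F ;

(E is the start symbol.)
A FIRST/FIRST conflict occurs when two productions N → α and N → β for the same non-terminal have FIRST(α) ∩ FIRST(β) ≠ ∅ (with ε ∈ FIRST of a nullable right-hand side, so two nullable alternatives also conflict).

FIRST sets of the non-terminals at (or reachable through a nullable prefix from) the front of some alternative:
  FIRST(T) = { '+', ';' }

Productions for E:
  E → id: FIRST = { 'id' }
  E → T num E: FIRST = { '+', ';' }
  E → num F ;: FIRST = { 'num' }
Productions for T:
  T → ; id A: FIRST = { ';' }
  T → + T id: FIRST = { '+' }
A, F have only one production, so no FIRST/FIRST conflict is possible there.

All alternatives of each non-terminal have pairwise disjoint FIRST sets.

Answer: No FIRST/FIRST conflicts.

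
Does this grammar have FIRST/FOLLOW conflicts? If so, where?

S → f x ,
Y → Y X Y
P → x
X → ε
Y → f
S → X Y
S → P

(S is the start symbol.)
No FIRST/FOLLOW conflicts.

A FIRST/FOLLOW conflict occurs when a non-terminal N has a nullable alternative N → β (β ⇒* ε) and another alternative N → α with FIRST(α) ∩ FOLLOW(N) ≠ ∅: on such a lookahead the parser cannot decide between expanding α and letting N vanish via β.

Nullable non-terminals: X.
X has a nullable alternative but only one production, so nothing to check.

P, S, Y have no nullable alternative, so no FIRST/FOLLOW check is needed there.

No FIRST/FOLLOW conflicts found.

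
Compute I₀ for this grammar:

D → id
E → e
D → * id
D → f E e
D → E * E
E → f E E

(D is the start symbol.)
First, augment the grammar with D' → D
I₀ = CLOSURE({ [D' → . D] }):
  [D' → . D] has the dot before D: add [D → . id], [D → . * id], [D → . f E e], [D → . E * E]
  [D → . E * E] has the dot before E: add [E → . e], [E → . f E E]
No further items can be added.

I₀ = { [D → . * id], [D → . E * E], [D → . f E e], [D → . id], [D' → . D], [E → . e], [E → . f E E] }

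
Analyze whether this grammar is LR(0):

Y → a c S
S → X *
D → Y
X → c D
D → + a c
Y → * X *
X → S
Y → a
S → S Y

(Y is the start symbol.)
A grammar is LR(0) if no state in the canonical LR(0) collection has:
  - both a shift item (dot before a terminal) and a complete item (shift-reduce conflict), or
  - two or more complete items (reduce-reduce conflict; the accept item [Y' → Y .] counts as a complete item here).

Augment with Y' → Y and build the canonical LR(0) collection (I0 = CLOSURE({[Y' → . Y]}), then GOTO on every symbol after a dot until no new states appear). It has 18 states:
  I0: { [Y → . * X *], [Y → . a c S], [Y → . a], [Y' → . Y] }  — shift
  I1: { [S → . S Y], [S → . X *], [X → . S], [X → . c D], [Y → * . X *] }  — shift
  I2: { [Y' → Y .] }  — accept
  I3: { [Y → a . c S], [Y → a .] }  — shift, reduce
  I4: { [S → . S Y], [S → . X *], [X → . S], [X → . c D], [Y → a c . S] }  — shift
  I5: { [S → S . Y], [X → S .], [Y → . * X *], [Y → . a c S], [Y → . a], [Y → a c S .] }  — shift, 2 reduces
  I6: { [S → X . *] }  — shift
  I7: { [D → . + a c], [D → . Y], [X → c . D], [Y → . * X *], [Y → . a c S], [Y → . a] }  — shift
  I8: { [D → + . a c] }  — shift
  I9: { [X → c D .] }  — reduce
  I10: { [D → Y .] }  — reduce
  I11: { [D → + a . c] }  — shift
  I12: { [D → + a c .] }  — reduce
  I13: { [S → X * .] }  — reduce
  I14: { [S → S Y .] }  — reduce
  I15: { [S → S . Y], [X → S .], [Y → . * X *], [Y → . a c S], [Y → . a] }  — shift, reduce
  I16: { [S → X . *], [Y → * X . *] }  — shift
  I17: { [S → X * .], [Y → * X * .] }  — 2 reduces

Conflict in state I3:
  Shift-reduce conflict between [Y → a .] and [Y → a . c S]
So the grammar is NOT LR(0).

Answer: No. Shift-reduce conflict between [Y → a .] and [Y → a . c S]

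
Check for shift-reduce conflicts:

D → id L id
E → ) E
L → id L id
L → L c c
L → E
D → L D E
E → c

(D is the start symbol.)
Yes — I15: [E → c .] vs [L → L c . c]

Augment with D' → D and build the canonical LR(0) collection (I0 = CLOSURE({[D' → . D]}), then GOTO on every symbol after a dot until no new states appear). It has 18 states:
  I0: { [D → . L D E], [D → . id L id], [D' → . D], [E → . ) E], [E → . c], [L → . E], [L → . L c c], [L → . id L id] }  — shift
  I1: { [E → ) . E], [E → . ) E], [E → . c] }  — shift
  I2: { [D' → D .] }  — accept
  I3: { [L → E .] }  — reduce
  I4: { [D → . L D E], [D → . id L id], [D → L . D E], [E → . ) E], [E → . c], [L → . E], [L → . L c c], [L → . id L id], [L → L . c c] }  — shift
  I5: { [E → c .] }  — reduce
  I6: { [D → id . L id], [E → . ) E], [E → . c], [L → . E], [L → . L c c], [L → . id L id], [L → id . L id] }  — shift
  I7: { [D → id L . id], [L → L . c c], [L → id L . id] }  — shift
  I8: { [E → . ) E], [E → . c], [L → . E], [L → . L c c], [L → . id L id], [L → id . L id] }  — shift
  I9: { [L → L . c c], [L → id L . id] }  — shift
  I10: { [L → L c . c] }  — shift
  I11: { [L → id L id .] }  — reduce
  I12: { [L → L c c .] }  — reduce
  I13: { [D → id L id .], [L → id L id .] }  — 2 reduces
  I14: { [D → L D . E], [E → . ) E], [E → . c] }  — shift
  I15: { [E → c .], [L → L c . c] }  — shift, reduce
  I16: { [D → L D E .] }  — reduce
  I17: { [E → ) E .] }  — reduce

I15 contains reduce item [E → c .] and shift item [L → L c . c] — shift-reduce conflict.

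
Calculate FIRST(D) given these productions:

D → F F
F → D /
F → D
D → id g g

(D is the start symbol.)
To compute FIRST(D), examine every production with D on the left-hand side, reading each right-hand side left to right until a non-nullable symbol is reached.

FIRST sets of the other non-terminals involved (by the same procedure, iterated to a fixed point):
  FIRST(F) = { 'id' }

From D → F F:
  - F is a non-terminal: add FIRST(F) \ {ε} = { 'id' }
    F is not nullable, so stop
From D → id g g:
  - id is a terminal: add 'id' and stop

Collecting: FIRST(D) = { 'id' }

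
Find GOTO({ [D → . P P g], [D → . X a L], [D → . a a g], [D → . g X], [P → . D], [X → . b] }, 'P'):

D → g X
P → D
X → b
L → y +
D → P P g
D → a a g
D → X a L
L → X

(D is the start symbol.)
GOTO(I, 'P') = CLOSURE({ [A → αX.β] : [A → α.Xβ] ∈ I, X = 'P' })

Items with dot before 'P', with the dot advanced:
  [D → . P P g] → [D → P . P g]
Closure of the advanced items:
  [D → P . P g] has the dot before P: add [P → . D]
  [P → . D] has the dot before D: add [D → . g X], [D → . P P g], [D → . a a g], [D → . X a L]
  [D → . X a L] has the dot before X: add [X → . b]

GOTO = { [D → . P P g], [D → . X a L], [D → . a a g], [D → . g X], [D → P . P g], [P → . D], [X → . b] }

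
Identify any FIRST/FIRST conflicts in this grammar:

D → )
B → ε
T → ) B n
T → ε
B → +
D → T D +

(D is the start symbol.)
Yes. D → ')' / D → T D '+' on { ')' }

FIRST sets of the non-terminals at (or reachable through a nullable prefix from) the front of some alternative:
  FIRST(T) = { ')', ε }
  FIRST(D) = { ')' }

Productions for D:
  D → ): FIRST = { ')' }
  D → T D +: FIRST = { ')' }
Productions for B:
  B → ε: FIRST = { ε }
  B → +: FIRST = { '+' }
Productions for T:
  T → ) B n: FIRST = { ')' }
  T → ε: FIRST = { ε }

Conflict for D: D → ) and D → T D +
  Overlap: { ')' }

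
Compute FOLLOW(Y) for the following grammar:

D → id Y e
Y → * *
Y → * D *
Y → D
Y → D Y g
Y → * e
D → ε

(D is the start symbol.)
In D → id Y e: Y is followed by e, add FIRST(e) \ {ε} = { 'e' }
In Y → D Y g: Y is followed by g, add FIRST(g) \ {ε} = { 'g' }

Taking the union: FOLLOW(Y) = { 'e', 'g' }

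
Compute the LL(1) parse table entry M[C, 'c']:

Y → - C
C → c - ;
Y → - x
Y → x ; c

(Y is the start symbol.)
To find M[C, 'c'], we find productions for C where 'c' is in the predict set (PREDICT(N → α) = (FIRST(α) \ {ε}) ∪ (FOLLOW(N) if α ⇒* ε)).

C → c - ;: PREDICT = { 'c' }
  'c' is in predict set, so this production goes in M[C, 'c']

M[C, 'c'] = C → c - ;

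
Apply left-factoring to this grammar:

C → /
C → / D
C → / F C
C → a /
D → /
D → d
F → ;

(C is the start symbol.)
C → / C'
C' → ε
C' → D
C' → F C
C → a /
D → /
D → d
F → ;

Left-factoring transforms A → αβ₁ | αβ₂ into A → αA' and A' → β₁ | β₂
(α is the longest common prefix among the alternatives). Repeat until
no nonterminal has two alternatives with a common prefix.

Round 1: C has alternatives sharing prefix '/'. Introduce C': C → / C'
  Add: C' → ε
  Add: C' → D
  Add: C' → F C

No remaining common prefixes — done.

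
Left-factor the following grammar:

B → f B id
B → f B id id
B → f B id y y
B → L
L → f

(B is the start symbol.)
Left-factoring transforms A → αβ₁ | αβ₂ into A → αA' and A' → β₁ | β₂
(α is the longest common prefix among the alternatives). Repeat until
no nonterminal has two alternatives with a common prefix.

Round 1: B has alternatives sharing prefix 'f B id'. Introduce B': B → f B id B'
  Add: B' → ε
  Add: B' → id
  Add: B' → y y

No remaining common prefixes — done.

Resulting grammar:
B → f B id B'
B' → ε
B' → id
B' → y y
B → L
L → f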